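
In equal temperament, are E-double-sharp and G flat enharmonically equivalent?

E## is pitch class 6; Gb is pitch class 6.
All spellings map to pitch class 6, so they are enharmonically equivalent.

Yes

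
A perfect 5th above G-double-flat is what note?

Dbb

G up a perfect fifth is D, so the target letter is D.
From Gbb, a perfect fifth is 7 semitones up: Dbb.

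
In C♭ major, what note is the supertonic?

Db

The Cb major scale runs Cb Db Eb Fb Gb Ab Bb.
Degree 2 is Db.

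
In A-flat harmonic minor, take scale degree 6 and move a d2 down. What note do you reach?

Scale degree 6 of Ab harmonic minor is Fb.
A diminished second (0 semitones) below Fb lands on the letter E, giving E.

E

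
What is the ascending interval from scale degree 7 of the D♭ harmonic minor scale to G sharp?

augmented fifth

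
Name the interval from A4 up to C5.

The letter names run A→C, a span of 2 letter steps, so the interval is some kind of third.
A to C is 3 semitones. A major third is 4, so 3 makes it minor.

minor third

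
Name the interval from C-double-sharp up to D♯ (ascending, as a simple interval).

minor second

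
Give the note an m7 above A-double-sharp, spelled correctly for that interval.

A up a major seventh is G#, so the target letter is G.
From A##, a minor seventh is 10 semitones up: G##.

G##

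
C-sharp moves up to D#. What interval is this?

major second

Counting letters C–D gives a second.
C#→D# = 2 semitones, exactly the major second.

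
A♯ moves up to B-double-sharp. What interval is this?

augmented second

The letter names run A→B, a span of 1 letter step, so the interval is some kind of second.
A# to B## is 3 semitones. A major second is 2, so 3 makes it augmented.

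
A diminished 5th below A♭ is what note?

A down a perfect fifth is D, so the target letter is D.
From Ab, a diminished fifth is 6 semitones down: D.

D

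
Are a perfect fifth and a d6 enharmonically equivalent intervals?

A perfect fifth spans 7 semitones; a diminished sixth spans 7.
They are enharmonically equivalent.

Yes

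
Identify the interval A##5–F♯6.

diminished sixth

Counting letters A–B–C–D–E–F gives a sixth.
A##→F# = 7 semitones, 2 narrower than the major sixth (9), so diminished.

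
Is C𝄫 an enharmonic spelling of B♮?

No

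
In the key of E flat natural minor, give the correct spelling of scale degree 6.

Cb

Degree 6 takes the letter 5 steps above E, which is C.
In natural minor, degree 6 sits 8 semitones above the tonic. Eb + 8 semitones is pitch class 11, spelled on C as Cb.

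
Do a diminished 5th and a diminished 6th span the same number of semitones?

A diminished fifth spans 6 semitones; a diminished sixth spans 7.
The spans differ, so they are not enharmonic equivalents.

No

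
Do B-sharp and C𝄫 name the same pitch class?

No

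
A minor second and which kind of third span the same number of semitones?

doubly diminished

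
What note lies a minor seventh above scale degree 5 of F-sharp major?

Scale degree 5 of F# major is C#.
A minor seventh (10 semitones) above C# lands on the letter B, giving B.

B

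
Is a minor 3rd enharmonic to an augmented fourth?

No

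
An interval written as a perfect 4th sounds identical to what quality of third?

A perfect fourth spans 5 semitones.
A third spanning 5 semitones is augmented (the major third is 4).

augmented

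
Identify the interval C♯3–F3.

diminished fourth

The letter names run C→F, a span of 3 letter steps, so the interval is some kind of fourth.
C# to F is 4 semitones. A perfect fourth is 5, so 4 makes it diminished.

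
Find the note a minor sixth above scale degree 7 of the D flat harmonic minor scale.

Scale degree 7 of Db harmonic minor is C.
A minor sixth (8 semitones) above C lands on the letter A, giving Ab.

Ab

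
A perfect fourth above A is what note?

A up a perfect fourth is D, so the target letter is D.
From A, a perfect fourth is 5 semitones up: D.

D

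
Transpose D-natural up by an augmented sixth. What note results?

A sixth above D lands on the letter B.
An augmented sixth spans 10 semitones, so D moves to pitch class 0. On the letter B that is B#.

B#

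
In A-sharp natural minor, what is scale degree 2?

Degree 2 takes the letter 1 step above A, which is B.
In natural minor, degree 2 sits 2 semitones above the tonic. A# + 2 semitones is pitch class 0, spelled on B as B#.

B#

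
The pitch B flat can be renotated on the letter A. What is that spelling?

Plain A sits 1 semitone below Bb, so on the letter A the same pitch needs a sharp: A#.

A#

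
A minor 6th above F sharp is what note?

D

A sixth above F lands on the letter D.
A minor sixth spans 8 semitones, so F# moves to pitch class 2. On the letter D that is D.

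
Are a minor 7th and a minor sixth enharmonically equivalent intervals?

A minor seventh spans 10 semitones; a minor sixth spans 8.
The spans differ, so they are not enharmonic equivalents.

No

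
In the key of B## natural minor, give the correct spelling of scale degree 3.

Degree 3 takes the letter 2 steps above B, which is D.
In natural minor, degree 3 sits 3 semitones above the tonic. B## + 3 semitones is pitch class 4, spelled on D as D##.

D##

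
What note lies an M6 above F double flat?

A sixth above F lands on the letter D.
A major sixth spans 9 semitones, so Fbb moves to pitch class 0. On the letter D that is Dbb.

Dbb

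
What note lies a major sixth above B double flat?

Gb

B up a major sixth is G#, so the target letter is G.
From Bbb, a major sixth is 9 semitones up: Gb.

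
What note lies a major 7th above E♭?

D

E up a major seventh is D#, so the target letter is D.
From Eb, a major seventh is 11 semitones up: D.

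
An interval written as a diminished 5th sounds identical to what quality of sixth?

A diminished fifth spans 6 semitones.
A sixth spanning 6 semitones is doubly diminished (the major sixth is 9).

doubly diminished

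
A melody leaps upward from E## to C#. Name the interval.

diminished sixth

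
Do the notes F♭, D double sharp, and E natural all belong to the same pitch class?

Yes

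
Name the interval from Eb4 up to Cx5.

Counting letters E–F–G–A–B–C gives a sixth.
Eb→C## = 11 semitones, 2 wider than the major sixth (9), so doubly augmented.

doubly augmented sixth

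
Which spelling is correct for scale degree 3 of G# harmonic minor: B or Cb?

Each scale degree takes a distinct letter name. Degree 3 of a scale on G must use the letter B.
B and Cb are enharmonically the same pitch, but only B uses the letter B, so it is the correct spelling here.

B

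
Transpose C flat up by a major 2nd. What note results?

A second above C lands on the letter D.
A major second spans 2 semitones, so Cb moves to pitch class 1. On the letter D that is Db.

Db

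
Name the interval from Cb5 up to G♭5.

Counting letters C–D–E–F–G gives a fifth.
Cb→Gb = 7 semitones, exactly the perfect fifth.

perfect fifth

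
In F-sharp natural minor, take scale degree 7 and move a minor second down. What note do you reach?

D#

Scale degree 7 of F# natural minor is E.
A minor second (1 semitone) below E lands on the letter D, giving D#.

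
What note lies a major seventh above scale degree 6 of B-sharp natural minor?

Scale degree 6 of B# natural minor is G#.
A major seventh (11 semitones) above G# lands on the letter F, giving F##.

F##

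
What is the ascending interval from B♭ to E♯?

The letter names run B→E, a span of 3 letter steps, so the interval is some kind of fourth.
Bb to E# is 7 semitones. A perfect fourth is 5, so 7 makes it doubly augmented.

doubly augmented fourth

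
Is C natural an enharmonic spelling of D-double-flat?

Yes

C = pitch class 0 and Dbb = pitch class 0 — the same pitch class, so they are enharmonic equivalents.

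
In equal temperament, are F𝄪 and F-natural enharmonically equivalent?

No

Two spellings are enharmonically equivalent only if they share a pitch class.
Here F## → 7, F → 5; 5 ≠ 7, so they are not.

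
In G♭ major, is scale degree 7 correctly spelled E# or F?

F

Each scale degree takes a distinct letter name. Degree 7 of a scale on G must use the letter F.
F and E# are enharmonically the same pitch, but only F uses the letter F, so it is the correct spelling here.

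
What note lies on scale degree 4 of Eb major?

Degree 4 takes the letter 3 steps above E, which is A.
In major, degree 4 sits 5 semitones above the tonic. Eb + 5 semitones is pitch class 8, spelled on A as Ab.

Ab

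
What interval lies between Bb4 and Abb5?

Counting letters B–C–D–E–F–G–A gives a seventh.
Bb→Abb = 9 semitones, 2 narrower than the major seventh (11), so diminished.

diminished seventh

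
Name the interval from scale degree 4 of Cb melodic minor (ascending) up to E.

augmented seventh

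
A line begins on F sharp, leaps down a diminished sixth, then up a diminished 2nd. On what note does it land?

A diminished sixth down from F# is A## (letter A, 7 semitones down).
A diminished second up from A## is B (letter B, 0 semitones up).

B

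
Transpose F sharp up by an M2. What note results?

G#

F up a major second is G, so the target letter is G.
From F#, a major second is 2 semitones up: G#.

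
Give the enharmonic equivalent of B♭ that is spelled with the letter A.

A#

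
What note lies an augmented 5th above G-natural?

A fifth above G lands on the letter D.
An augmented fifth spans 8 semitones, so G moves to pitch class 3. On the letter D that is D#.

D#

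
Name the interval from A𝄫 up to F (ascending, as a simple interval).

augmented sixth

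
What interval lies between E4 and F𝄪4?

augmented second

The letter names run E→F, a span of 1 letter step, so the interval is some kind of second.
E to F## is 3 semitones. A major second is 2, so 3 makes it augmented.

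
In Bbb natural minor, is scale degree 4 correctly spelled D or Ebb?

Each scale degree takes a distinct letter name. Degree 4 of a scale on B must use the letter E.
Ebb and D are enharmonically the same pitch, but only Ebb uses the letter E, so it is the correct spelling here.

Ebb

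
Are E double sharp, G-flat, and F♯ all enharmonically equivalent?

E## is pitch class 6; Gb is pitch class 6; F# is pitch class 6.
All spellings map to pitch class 6, so they are enharmonically equivalent.

Yes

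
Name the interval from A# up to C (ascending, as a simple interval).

diminished third

The letter names run A→C, a span of 2 letter steps, so the interval is some kind of third.
A# to C is 2 semitones. A major third is 4, so 2 makes it diminished.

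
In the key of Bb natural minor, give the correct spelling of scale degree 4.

Eb

Degree 4 takes the letter 3 steps above B, which is E.
In natural minor, degree 4 sits 5 semitones above the tonic. Bb + 5 semitones is pitch class 3, spelled on E as Eb.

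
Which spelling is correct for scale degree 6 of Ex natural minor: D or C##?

Each scale degree takes a distinct letter name. Degree 6 of a scale on E must use the letter C.
C## and D are enharmonically the same pitch, but only C## uses the letter C, so it is the correct spelling here.

C##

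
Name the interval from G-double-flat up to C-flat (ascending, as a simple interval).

augmented fourth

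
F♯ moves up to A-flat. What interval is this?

diminished third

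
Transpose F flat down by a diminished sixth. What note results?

A

A sixth below F lands on the letter A.
A diminished sixth spans 7 semitones, so Fb moves to pitch class 9. On the letter A that is A.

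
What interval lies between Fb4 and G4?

augmented second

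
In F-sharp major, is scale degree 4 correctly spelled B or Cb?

Each scale degree takes a distinct letter name. Degree 4 of a scale on F must use the letter B.
B and Cb are enharmonically the same pitch, but only B uses the letter B, so it is the correct spelling here.

B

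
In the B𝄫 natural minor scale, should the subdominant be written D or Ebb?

Each scale degree takes a distinct letter name. Degree 4 of a scale on B must use the letter E.
Ebb and D are enharmonically the same pitch, but only Ebb uses the letter E, so it is the correct spelling here.

Ebb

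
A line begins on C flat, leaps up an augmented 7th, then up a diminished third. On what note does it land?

An augmented seventh up from Cb is B (letter B, 12 semitones up).
A diminished third up from B is Db (letter D, 2 semitones up).

Db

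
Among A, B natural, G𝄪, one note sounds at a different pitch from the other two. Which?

B

In 12-tone equal temperament, enharmonic equivalents share a pitch class. A is pitch class 9; B is pitch class 11; G## is pitch class 9.
A and G## share pitch class 9, while B is pitch class 11.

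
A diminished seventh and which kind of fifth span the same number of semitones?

doubly augmented

A diminished seventh spans 9 semitones.
A fifth spanning 9 semitones is doubly augmented (the perfect fifth is 7).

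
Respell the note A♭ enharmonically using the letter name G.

G#

Plain G sits 1 semitone below Ab, so on the letter G the same pitch needs a sharp: G#.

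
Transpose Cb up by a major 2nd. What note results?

Db

A second above C lands on the letter D.
A major second spans 2 semitones, so Cb moves to pitch class 1. On the letter D that is Db.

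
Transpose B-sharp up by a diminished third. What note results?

D

A third above B lands on the letter D.
A diminished third spans 2 semitones, so B# moves to pitch class 2. On the letter D that is D.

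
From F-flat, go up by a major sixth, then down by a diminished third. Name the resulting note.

A major sixth up from Fb is Db (letter D, 9 semitones up).
A diminished third down from Db is B (letter B, 2 semitones down).

B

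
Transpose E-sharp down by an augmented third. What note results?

C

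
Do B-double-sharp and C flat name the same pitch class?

B## is pitch class 1; Cb is pitch class 11.
The pitch classes differ (1 vs. 11), so they are not enharmonic equivalents.

No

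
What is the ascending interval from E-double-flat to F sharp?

Counting letters E–F gives a second.
Ebb→F# = 4 semitones, 2 wider than the major second (2), so doubly augmented.

doubly augmented second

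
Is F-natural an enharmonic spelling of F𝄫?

No

F is pitch class 5; Fbb is pitch class 3.
The pitch classes differ (5 vs. 3), so they are not enharmonic equivalents.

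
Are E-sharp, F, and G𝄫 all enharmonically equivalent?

E# = pitch class 5 and F = pitch class 5 and Gbb = pitch class 5 — the same pitch class, so they are enharmonic equivalents.

Yes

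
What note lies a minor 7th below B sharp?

A seventh below B lands on the letter C.
A minor seventh spans 10 semitones, so B# moves to pitch class 2. On the letter C that is C##.

C##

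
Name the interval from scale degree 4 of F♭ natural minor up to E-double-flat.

perfect fourth

Scale degree 4 of Fb natural minor is Bbb.
Bbb up to Ebb: letters B→E make it a fourth; 5 semitones makes it perfect.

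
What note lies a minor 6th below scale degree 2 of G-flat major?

Scale degree 2 of Gb major is Ab.
A minor sixth (8 semitones) below Ab lands on the letter C, giving C.

C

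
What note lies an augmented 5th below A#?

D

A down a perfect fifth is D, so the target letter is D.
From A#, an augmented fifth is 8 semitones down: D.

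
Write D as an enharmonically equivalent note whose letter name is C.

C##

Plain C sits 2 semitones below D, so on the letter C the same pitch needs a double sharp: C##.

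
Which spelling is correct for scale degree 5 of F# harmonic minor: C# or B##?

C#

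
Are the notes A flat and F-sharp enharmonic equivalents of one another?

Two spellings are enharmonically equivalent only if they share a pitch class.
Here Ab → 8, F# → 6; 6 ≠ 8, so they are not.

No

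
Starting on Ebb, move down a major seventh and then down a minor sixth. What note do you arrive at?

Abb

A major seventh down from Ebb is Fbb (letter F, 11 semitones down).
A minor sixth down from Fbb is Abb (letter A, 8 semitones down).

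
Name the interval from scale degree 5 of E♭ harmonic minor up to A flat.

Scale degree 5 of Eb harmonic minor is Bb.
Bb up to Ab: letters B→A make it a seventh; 10 semitones makes it minor.

minor seventh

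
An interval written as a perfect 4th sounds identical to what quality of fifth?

A perfect fourth spans 5 semitones.
A fifth spanning 5 semitones is doubly diminished (the perfect fifth is 7).

doubly diminished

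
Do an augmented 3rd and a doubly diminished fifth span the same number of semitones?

Yes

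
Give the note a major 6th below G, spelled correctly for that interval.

A sixth below G lands on the letter B.
A major sixth spans 9 semitones, so G moves to pitch class 10. On the letter B that is Bb.

Bb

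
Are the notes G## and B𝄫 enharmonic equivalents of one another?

Yes

G## is pitch class 9; Bbb is pitch class 9.
All spellings map to pitch class 9, so they are enharmonically equivalent.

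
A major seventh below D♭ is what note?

Ebb

D down a major seventh is Eb, so the target letter is E.
From Db, a major seventh is 11 semitones down: Ebb.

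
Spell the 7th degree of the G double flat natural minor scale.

Fbb

Degree 7 takes the letter 6 steps above G, which is F.
In natural minor, degree 7 sits 10 semitones above the tonic. Gbb + 10 semitones is pitch class 3, spelled on F as Fbb.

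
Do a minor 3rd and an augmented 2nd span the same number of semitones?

A minor third spans 3 semitones; an augmented second spans 3.
They are enharmonically equivalent.

Yes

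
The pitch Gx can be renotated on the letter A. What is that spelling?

A

Plain A sits at the same pitch as G##, so on the letter A the same pitch needs a natural: A.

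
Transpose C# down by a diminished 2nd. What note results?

A second below C lands on the letter B.
A diminished second spans 0 semitones, so C# moves to pitch class 1. On the letter B that is B##.

B##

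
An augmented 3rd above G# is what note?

B##

G up a major third is B, so the target letter is B.
From G#, an augmented third is 5 semitones up: B##.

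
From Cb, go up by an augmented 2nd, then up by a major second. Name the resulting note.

E

An augmented second up from Cb is D (letter D, 3 semitones up).
A major second up from D is E (letter E, 2 semitones up).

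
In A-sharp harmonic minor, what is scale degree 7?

Degree 7 takes the letter 6 steps above A, which is G.
In harmonic minor, degree 7 sits 11 semitones above the tonic. A# + 11 semitones is pitch class 9, spelled on G as G##.

G##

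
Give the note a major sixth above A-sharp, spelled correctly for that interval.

A sixth above A lands on the letter F.
A major sixth spans 9 semitones, so A# moves to pitch class 7. On the letter F that is F##.

F##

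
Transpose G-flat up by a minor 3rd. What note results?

Bbb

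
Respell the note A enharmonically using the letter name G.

A is pitch class 9. The letter G alone is pitch class 7.
To reach pitch class 9 from G requires an offset of +2 semitones, i.e. double sharp: G##.

G##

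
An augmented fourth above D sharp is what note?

D up a perfect fourth is G, so the target letter is G.
From D#, an augmented fourth is 6 semitones up: G##.

G##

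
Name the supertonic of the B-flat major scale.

C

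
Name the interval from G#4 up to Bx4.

augmented third

Counting letters G–A–B gives a third.
G#→B## = 5 semitones, 1 wider than the major third (4), so augmented.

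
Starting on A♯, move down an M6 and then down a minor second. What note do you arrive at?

A major sixth down from A# is C# (letter C, 9 semitones down).
A minor second down from C# is B# (letter B, 1 semitone down).

B#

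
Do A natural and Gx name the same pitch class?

Yes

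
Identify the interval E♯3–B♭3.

doubly diminished fifth

Counting letters E–F–G–A–B gives a fifth.
E#→Bb = 5 semitones, 2 narrower than the perfect fifth (7), so doubly diminished.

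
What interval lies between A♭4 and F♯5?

The letter names run A→F, a span of 5 letter steps, so the interval is some kind of sixth.
Ab to F# is 10 semitones. A major sixth is 9, so 10 makes it augmented.

augmented sixth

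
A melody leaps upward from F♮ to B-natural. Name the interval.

The letter names run F→B, a span of 3 letter steps, so the interval is some kind of fourth.
F to B is 6 semitones. A perfect fourth is 5, so 6 makes it augmented.

augmented fourth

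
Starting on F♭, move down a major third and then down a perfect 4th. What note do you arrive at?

A major third down from Fb is Dbb (letter D, 4 semitones down).
A perfect fourth down from Dbb is Abb (letter A, 5 semitones down).

Abb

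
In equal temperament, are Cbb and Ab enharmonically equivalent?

No

Cbb is pitch class 10; Ab is pitch class 8.
The pitch classes differ (10 vs. 8), so they are not enharmonic equivalents.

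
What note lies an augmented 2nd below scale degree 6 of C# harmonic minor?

Scale degree 6 of C# harmonic minor is A.
An augmented second (3 semitones) below A lands on the letter G, giving Gb.

Gb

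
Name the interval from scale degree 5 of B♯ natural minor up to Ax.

major third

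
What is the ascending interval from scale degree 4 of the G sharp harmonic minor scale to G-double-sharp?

Scale degree 4 of G# harmonic minor is C#.
C# up to G##: letters C→G make it a fifth; 8 semitones makes it augmented.

augmented fifth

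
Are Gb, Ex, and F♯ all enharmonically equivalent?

Gb = pitch class 6 and E## = pitch class 6 and F# = pitch class 6 — the same pitch class, so they are enharmonic equivalents.

Yes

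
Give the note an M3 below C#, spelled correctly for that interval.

C down a major third is Ab, so the target letter is A.
From C#, a major third is 4 semitones down: A.

A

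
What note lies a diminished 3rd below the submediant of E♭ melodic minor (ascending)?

A#

The submediant of Eb melodic minor (ascending) is C.
A diminished third (2 semitones) below C lands on the letter A, giving A#.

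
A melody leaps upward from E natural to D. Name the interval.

Counting letters E–F–G–A–B–C–D gives a seventh.
E→D = 10 semitones, 1 narrower than the major seventh (11), so minor.

minor seventh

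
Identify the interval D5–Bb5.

The letter names run D→B, a span of 5 letter steps, so the interval is some kind of sixth.
D to Bb is 8 semitones. A major sixth is 9, so 8 makes it minor.

minor sixth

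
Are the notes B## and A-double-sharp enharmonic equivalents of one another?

B## is pitch class 1; A## is pitch class 11.
The pitch classes differ (1 vs. 11), so they are not enharmonic equivalents.

No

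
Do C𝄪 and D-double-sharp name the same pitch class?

Two spellings are enharmonically equivalent only if they share a pitch class.
Here C## → 2, D## → 4; 2 ≠ 4, so they are not.

No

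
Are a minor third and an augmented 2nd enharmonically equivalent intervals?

A minor third spans 3 semitones; an augmented second spans 3.
They are enharmonically equivalent.

Yes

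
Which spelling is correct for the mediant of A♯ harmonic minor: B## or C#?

Each scale degree takes a distinct letter name. Degree 3 of a scale on A must use the letter C.
C# and B## are enharmonically the same pitch, but only C# uses the letter C, so it is the correct spelling here.

C#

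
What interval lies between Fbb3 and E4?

doubly augmented seventh

The letter names run F→E, a span of 6 letter steps, so the interval is some kind of seventh.
Fbb to E is 13 semitones. A major seventh is 11, so 13 makes it doubly augmented.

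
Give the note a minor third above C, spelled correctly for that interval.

Eb

A third above C lands on the letter E.
A minor third spans 3 semitones, so C moves to pitch class 3. On the letter E that is Eb.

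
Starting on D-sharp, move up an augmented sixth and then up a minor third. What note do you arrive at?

An augmented sixth up from D# is B## (letter B, 10 semitones up).
A minor third up from B## is D## (letter D, 3 semitones up).

D##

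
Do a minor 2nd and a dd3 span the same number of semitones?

Yes

A minor second spans 1 semitone; a doubly diminished third spans 1.
They are enharmonically equivalent.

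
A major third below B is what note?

B down a major third is G, so the target letter is G.
From B, a major third is 4 semitones down: G.

G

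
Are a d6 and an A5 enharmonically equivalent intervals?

No

A diminished sixth spans 7 semitones; an augmented fifth spans 8.
The spans differ, so they are not enharmonic equivalents.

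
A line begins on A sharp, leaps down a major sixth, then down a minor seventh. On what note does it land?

A major sixth down from A# is C# (letter C, 9 semitones down).
A minor seventh down from C# is D# (letter D, 10 semitones down).

D#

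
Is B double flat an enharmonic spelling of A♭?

Two spellings are enharmonically equivalent only if they share a pitch class.
Here Bbb → 9, Ab → 8; 8 ≠ 9, so they are not.

No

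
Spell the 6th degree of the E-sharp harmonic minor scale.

C#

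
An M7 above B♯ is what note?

A##

B up a major seventh is A#, so the target letter is A.
From B#, a major seventh is 11 semitones up: A##.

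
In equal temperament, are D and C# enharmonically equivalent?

No

Two spellings are enharmonically equivalent only if they share a pitch class.
Here D → 2, C# → 1; 1 ≠ 2, so they are not.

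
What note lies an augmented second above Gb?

A

A second above G lands on the letter A.
An augmented second spans 3 semitones, so Gb moves to pitch class 9. On the letter A that is A.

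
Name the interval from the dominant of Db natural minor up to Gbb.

The dominant of Db natural minor is Ab.
Ab up to Gbb: letters A→G make it a seventh; 9 semitones makes it diminished.

diminished seventh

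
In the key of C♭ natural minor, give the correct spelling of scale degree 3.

Degree 3 takes the letter 2 steps above C, which is E.
In natural minor, degree 3 sits 3 semitones above the tonic. Cb + 3 semitones is pitch class 2, spelled on E as Ebb.

Ebb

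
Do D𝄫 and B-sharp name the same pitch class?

Dbb = pitch class 0 and B# = pitch class 0 — the same pitch class, so they are enharmonic equivalents.

Yes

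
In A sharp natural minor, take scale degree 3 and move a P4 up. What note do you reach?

Scale degree 3 of A# natural minor is C#.
A perfect fourth (5 semitones) above C# lands on the letter F, giving F#.

F#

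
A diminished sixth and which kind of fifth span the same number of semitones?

perfect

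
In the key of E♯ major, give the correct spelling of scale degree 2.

F##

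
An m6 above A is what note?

A sixth above A lands on the letter F.
A minor sixth spans 8 semitones, so A moves to pitch class 5. On the letter F that is F.

F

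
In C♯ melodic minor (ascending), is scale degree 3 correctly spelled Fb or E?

E

Each scale degree takes a distinct letter name. Degree 3 of a scale on C must use the letter E.
E and Fb are enharmonically the same pitch, but only E uses the letter E, so it is the correct spelling here.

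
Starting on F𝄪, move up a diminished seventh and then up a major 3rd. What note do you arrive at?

A diminished seventh up from F## is E (letter E, 9 semitones up).
A major third up from E is G# (letter G, 4 semitones up).

G#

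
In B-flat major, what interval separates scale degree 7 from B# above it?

augmented second

Scale degree 7 of Bb major is A.
A up to B#: letters A→B make it a second; 3 semitones makes it augmented.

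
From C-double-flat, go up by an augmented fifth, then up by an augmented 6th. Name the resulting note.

E

An augmented fifth up from Cbb is Gb (letter G, 8 semitones up).
An augmented sixth up from Gb is E (letter E, 10 semitones up).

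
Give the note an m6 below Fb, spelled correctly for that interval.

F down a major sixth is Ab, so the target letter is A.
From Fb, a minor sixth is 8 semitones down: Ab.

Ab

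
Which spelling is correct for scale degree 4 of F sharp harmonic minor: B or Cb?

Each scale degree takes a distinct letter name. Degree 4 of a scale on F must use the letter B.
B and Cb are enharmonically the same pitch, but only B uses the letter B, so it is the correct spelling here.

B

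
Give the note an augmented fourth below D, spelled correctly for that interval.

A fourth below D lands on the letter A.
An augmented fourth spans 6 semitones, so D moves to pitch class 8. On the letter A that is Ab.

Ab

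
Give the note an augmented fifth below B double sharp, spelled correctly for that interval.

E#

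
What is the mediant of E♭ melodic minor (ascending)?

Degree 3 takes the letter 2 steps above E, which is G.
In melodic minor (ascending), degree 3 sits 3 semitones above the tonic. Eb + 3 semitones is pitch class 6, spelled on G as Gb.

Gb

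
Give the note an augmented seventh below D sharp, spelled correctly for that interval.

D down a major seventh is Eb, so the target letter is E.
From D#, an augmented seventh is 12 semitones down: Eb.

Eb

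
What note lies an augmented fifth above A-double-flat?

Eb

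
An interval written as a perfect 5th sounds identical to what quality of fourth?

doubly augmented

A perfect fifth spans 7 semitones.
A fourth spanning 7 semitones is doubly augmented (the perfect fourth is 5).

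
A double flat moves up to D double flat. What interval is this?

Counting letters A–B–C–D gives a fourth.
Abb→Dbb = 5 semitones, exactly the perfect fourth.

perfect fourth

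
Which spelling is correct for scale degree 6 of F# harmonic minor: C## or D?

D

Each scale degree takes a distinct letter name. Degree 6 of a scale on F must use the letter D.
D and C## are enharmonically the same pitch, but only D uses the letter D, so it is the correct spelling here.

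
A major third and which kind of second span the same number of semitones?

A major third spans 4 semitones.
A second spanning 4 semitones is doubly augmented (the major second is 2).

doubly augmented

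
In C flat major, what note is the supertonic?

Db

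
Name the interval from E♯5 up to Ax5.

Counting letters E–F–G–A gives a fourth.
E#→A## = 6 semitones, 1 wider than the perfect fourth (5), so augmented.

augmented fourth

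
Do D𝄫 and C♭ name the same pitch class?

No

Dbb is pitch class 0; Cb is pitch class 11.
The pitch classes differ (0 vs. 11), so they are not enharmonic equivalents.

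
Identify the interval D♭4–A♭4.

perfect fifth

Counting letters D–E–F–G–A gives a fifth.
Db→Ab = 7 semitones, exactly the perfect fifth.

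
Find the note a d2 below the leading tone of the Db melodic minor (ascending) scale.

B#

The leading tone of Db melodic minor (ascending) is C.
A diminished second (0 semitones) below C lands on the letter B, giving B#.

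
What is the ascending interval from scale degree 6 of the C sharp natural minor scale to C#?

major third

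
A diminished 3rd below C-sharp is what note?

A third below C lands on the letter A.
A diminished third spans 2 semitones, so C# moves to pitch class 11. On the letter A that is A##.

A##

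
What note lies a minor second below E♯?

D##

A second below E lands on the letter D.
A minor second spans 1 semitone, so E# moves to pitch class 4. On the letter D that is D##.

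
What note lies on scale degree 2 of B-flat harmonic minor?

The Bb harmonic minor scale runs Bb C Db Eb F Gb A.
Degree 2 is C.

C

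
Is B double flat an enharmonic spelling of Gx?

Bbb is pitch class 9; G## is pitch class 9.
All spellings map to pitch class 9, so they are enharmonically equivalent.

Yes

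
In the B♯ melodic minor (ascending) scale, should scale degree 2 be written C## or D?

C##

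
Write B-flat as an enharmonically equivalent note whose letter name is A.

A#

Bb is pitch class 10. The letter A alone is pitch class 9.
To reach pitch class 10 from A requires an offset of +1 semitone, i.e. sharp: A#.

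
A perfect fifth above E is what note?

B

E up a perfect fifth is B, so the target letter is B.
From E, a perfect fifth is 7 semitones up: B.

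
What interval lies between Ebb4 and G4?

Counting letters E–F–G gives a third.
Ebb→G = 5 semitones, 1 wider than the major third (4), so augmented.

augmented third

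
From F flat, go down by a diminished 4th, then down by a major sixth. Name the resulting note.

Eb

A diminished fourth down from Fb is C (letter C, 4 semitones down).
A major sixth down from C is Eb (letter E, 9 semitones down).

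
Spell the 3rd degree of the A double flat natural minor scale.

Degree 3 takes the letter 2 steps above A, which is C.
In natural minor, degree 3 sits 3 semitones above the tonic. Abb + 3 semitones is pitch class 10, spelled on C as Cbb.

Cbb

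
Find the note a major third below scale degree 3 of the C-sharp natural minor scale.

Scale degree 3 of C# natural minor is E.
A major third (4 semitones) below E lands on the letter C, giving C.

C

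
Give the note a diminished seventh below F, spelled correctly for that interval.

G#

F down a major seventh is Gb, so the target letter is G.
From F, a diminished seventh is 9 semitones down: G#.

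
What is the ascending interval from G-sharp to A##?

augmented second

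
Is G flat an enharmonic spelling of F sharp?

Yes

Gb is pitch class 6; F# is pitch class 6.
All spellings map to pitch class 6, so they are enharmonically equivalent.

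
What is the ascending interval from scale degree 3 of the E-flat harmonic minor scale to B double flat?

minor third

Scale degree 3 of Eb harmonic minor is Gb.
Gb up to Bbb: letters G→B make it a third; 3 semitones makes it minor.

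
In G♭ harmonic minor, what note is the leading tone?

The Gb harmonic minor scale runs Gb Ab Bbb Cb Db Ebb F.
Degree 7 is F.

F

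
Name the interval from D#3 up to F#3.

The letter names run D→F, a span of 2 letter steps, so the interval is some kind of third.
D# to F# is 3 semitones. A major third is 4, so 3 makes it minor.

minor third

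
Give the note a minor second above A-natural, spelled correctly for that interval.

Bb

A up a major second is B, so the target letter is B.
From A, a minor second is 1 semitone up: Bb.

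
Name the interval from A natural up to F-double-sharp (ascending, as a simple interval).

augmented sixth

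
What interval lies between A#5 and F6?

Counting letters A–B–C–D–E–F gives a sixth.
A#→F = 7 semitones, 2 narrower than the major sixth (9), so diminished.

diminished sixth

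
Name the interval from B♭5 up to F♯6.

augmented fifth

The letter names run B→F, a span of 4 letter steps, so the interval is some kind of fifth.
Bb to F# is 8 semitones. A perfect fifth is 7, so 8 makes it augmented.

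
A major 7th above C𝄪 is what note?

B##

A seventh above C lands on the letter B.
A major seventh spans 11 semitones, so C## moves to pitch class 1. On the letter B that is B##.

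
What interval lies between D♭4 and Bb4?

major sixth

Counting letters D–E–F–G–A–B gives a sixth.
Db→Bb = 9 semitones, exactly the major sixth.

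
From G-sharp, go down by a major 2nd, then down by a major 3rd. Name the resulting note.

D

A major second down from G# is F# (letter F, 2 semitones down).
A major third down from F# is D (letter D, 4 semitones down).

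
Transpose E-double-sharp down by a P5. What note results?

A##

A fifth below E lands on the letter A.
A perfect fifth spans 7 semitones, so E## moves to pitch class 11. On the letter A that is A##.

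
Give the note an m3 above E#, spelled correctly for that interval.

G#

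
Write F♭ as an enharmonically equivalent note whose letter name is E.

Plain E sits at the same pitch as Fb, so on the letter E the same pitch needs a natural: E.

E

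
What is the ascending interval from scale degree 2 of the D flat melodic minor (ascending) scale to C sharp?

augmented sixth

Scale degree 2 of Db melodic minor (ascending) is Eb.
Eb up to C#: letters E→C make it a sixth; 10 semitones makes it augmented.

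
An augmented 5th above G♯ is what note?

A fifth above G lands on the letter D.
An augmented fifth spans 8 semitones, so G# moves to pitch class 4. On the letter D that is D##.

D##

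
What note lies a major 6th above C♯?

C up a major sixth is A, so the target letter is A.
From C#, a major sixth is 9 semitones up: A#.

A#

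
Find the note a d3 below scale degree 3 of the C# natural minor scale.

Scale degree 3 of C# natural minor is E.
A diminished third (2 semitones) below E lands on the letter C, giving C##.

C##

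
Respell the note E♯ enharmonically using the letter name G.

Plain G sits 2 semitones above E#, so on the letter G the same pitch needs a double flat: Gbb.

Gbb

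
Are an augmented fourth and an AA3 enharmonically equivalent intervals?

Yes

An augmented fourth spans 6 semitones; a doubly augmented third spans 6.
They are enharmonically equivalent.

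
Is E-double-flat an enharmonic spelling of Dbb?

Ebb is pitch class 2; Dbb is pitch class 0.
The pitch classes differ (2 vs. 0), so they are not enharmonic equivalents.

No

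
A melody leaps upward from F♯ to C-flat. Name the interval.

doubly diminished fifth

Counting letters F–G–A–B–C gives a fifth.
F#→Cb = 5 semitones, 2 narrower than the perfect fifth (7), so doubly diminished.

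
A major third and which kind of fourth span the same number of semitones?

diminished

A major third spans 4 semitones.
A fourth spanning 4 semitones is diminished (the perfect fourth is 5).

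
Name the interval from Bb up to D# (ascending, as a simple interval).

augmented third

The letter names run B→D, a span of 2 letter steps, so the interval is some kind of third.
Bb to D# is 5 semitones. A major third is 4, so 5 makes it augmented.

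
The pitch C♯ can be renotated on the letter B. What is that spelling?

B##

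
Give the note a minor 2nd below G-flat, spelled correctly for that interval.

A second below G lands on the letter F.
A minor second spans 1 semitone, so Gb moves to pitch class 5. On the letter F that is F.

F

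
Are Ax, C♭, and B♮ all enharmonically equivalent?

Yes

A## is pitch class 11; Cb is pitch class 11; B is pitch class 11.
All spellings map to pitch class 11, so they are enharmonically equivalent.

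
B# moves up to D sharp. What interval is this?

Counting letters B–C–D gives a third.
B#→D# = 3 semitones, 1 narrower than the major third (4), so minor.

minor third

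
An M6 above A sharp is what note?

A up a major sixth is F#, so the target letter is F.
From A#, a major sixth is 9 semitones up: F##.

F##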